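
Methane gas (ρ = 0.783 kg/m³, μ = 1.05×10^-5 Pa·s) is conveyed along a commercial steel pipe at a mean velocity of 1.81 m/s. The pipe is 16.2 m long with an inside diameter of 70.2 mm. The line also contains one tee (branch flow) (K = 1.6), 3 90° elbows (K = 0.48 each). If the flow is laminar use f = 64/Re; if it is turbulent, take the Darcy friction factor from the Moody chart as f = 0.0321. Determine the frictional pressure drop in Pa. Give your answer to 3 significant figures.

Reynolds number Re = ρVD/μ = 0.783 · 1.81 · 0.0702 / 1.05e-05 = 9475.
Re > 4000 → turbulent; use the Moody-chart value f = 0.0321.
Total minor-loss coefficient ΣK = 1·1.6 + 3·0.48 = 3.04.
ΔP = [f·L/D + ΣK]·(ρV²/2) = [0.0321·16.2/0.0702 + 3.04]·(0.783·1.81²/2) = [7.408 + 3.04]·1.283 = 13.4 Pa.

ΔP ≈ 13.4 Pa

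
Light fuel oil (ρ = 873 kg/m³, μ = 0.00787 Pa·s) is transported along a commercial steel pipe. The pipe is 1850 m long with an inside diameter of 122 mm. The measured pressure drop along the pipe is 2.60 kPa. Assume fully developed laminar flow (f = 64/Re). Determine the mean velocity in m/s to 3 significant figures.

V ≈ 0.0831 m/s

For laminar flow, f = 64/Re with Re = ρVD/μ, so Darcy-Weisbach reduces to ΔP = 32μLV/D². Solving for V: V = ΔP·D²/(32μL) = 2600·(0.122)²/(32·0.00787·1850) = 0.08306 m/s.
Check: Re = ρVD/μ = 873·0.08306·0.122/0.00787 = 1124 < 2300, so the laminar assumption holds.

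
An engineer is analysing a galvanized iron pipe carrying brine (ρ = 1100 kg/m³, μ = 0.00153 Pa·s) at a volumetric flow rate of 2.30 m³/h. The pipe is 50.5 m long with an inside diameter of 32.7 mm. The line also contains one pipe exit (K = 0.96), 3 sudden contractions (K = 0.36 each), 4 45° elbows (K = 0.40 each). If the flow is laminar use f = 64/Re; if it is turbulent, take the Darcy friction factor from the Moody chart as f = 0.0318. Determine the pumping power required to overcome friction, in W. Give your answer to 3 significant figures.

P ≈ 10.7 W

Q = 2.30 m³/h = 2.30/3600 = 0.0006389 m³/s.
Cross-sectional area A = πD²/4 = π(0.0327)²/4 = 0.0008398 m²; mean velocity V = Q/A = 0.0006389/0.0008398 = 0.7607 m/s.
Reynolds number Re = ρVD/μ = 1100 · 0.7607 · 0.0327 / 0.00153 = 1.789e+04.
Re > 4000 → turbulent; use the Moody-chart value f = 0.0318.
Total minor-loss coefficient ΣK = 1·0.96 + 3·0.36 + 4·0.4 = 3.64.
ΔP = [f·L/D + ΣK]·(ρV²/2) = [0.0318·50.5/0.0327 + 3.64]·(1100·0.7607²/2) = [49.11 + 3.64]·318.3 = 1.679e+04 Pa.
Pumping power P = QΔP = 0.0006389·1.679e+04 = 10.73 W = 10.7 W.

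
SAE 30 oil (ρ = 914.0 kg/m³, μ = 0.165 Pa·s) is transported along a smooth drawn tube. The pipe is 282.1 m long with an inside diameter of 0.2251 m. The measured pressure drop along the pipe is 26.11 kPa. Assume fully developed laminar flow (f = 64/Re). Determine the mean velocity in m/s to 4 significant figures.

For laminar flow, f = 64/Re with Re = ρVD/μ, so Darcy-Weisbach reduces to ΔP = 32μLV/D². Solving for V: V = ΔP·D²/(32μL) = 2.611e+04·(0.2251)²/(32·0.165·282.1) = 0.8882 m/s.
Check: Re = ρVD/μ = 914·0.8882·0.2251/0.165 = 1108 < 2300, so the laminar assumption holds.

V ≈ 0.8882 m/s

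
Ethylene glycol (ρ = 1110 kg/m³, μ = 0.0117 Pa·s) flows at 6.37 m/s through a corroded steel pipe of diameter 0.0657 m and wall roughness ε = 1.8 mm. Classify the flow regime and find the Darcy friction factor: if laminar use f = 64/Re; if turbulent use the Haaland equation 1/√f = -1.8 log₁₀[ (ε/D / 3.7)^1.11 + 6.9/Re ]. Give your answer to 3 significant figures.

Re = ρVD/μ = 1110·6.37·0.0657/0.0117 = 3.97e+04.
Re > 4000 → turbulent. ε/D = 0.0018/0.0657 = 0.0274; Haaland: 1/√f = -1.8 log₁₀[0.00432 + 0.000174] = 4.226, so f = 0.056.

f ≈ 0.0560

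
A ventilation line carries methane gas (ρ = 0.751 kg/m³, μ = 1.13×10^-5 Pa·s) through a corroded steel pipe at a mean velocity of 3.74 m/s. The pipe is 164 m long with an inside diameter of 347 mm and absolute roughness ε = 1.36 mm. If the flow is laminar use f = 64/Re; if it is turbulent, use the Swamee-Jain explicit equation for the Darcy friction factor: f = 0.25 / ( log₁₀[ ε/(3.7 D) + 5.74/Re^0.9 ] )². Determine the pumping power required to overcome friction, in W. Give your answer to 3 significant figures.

Reynolds number Re = ρVD/μ = 0.751 · 3.74 · 0.347 / 1.13e-05 = 8.625e+04.
Re > 4000 → turbulent. Relative roughness ε/D = 0.00136/0.347 = 0.00392. Swamee-Jain: f = 0.25/(log₁₀[0.00392/3.7 + 5.74/8.625e+04^0.9])² = 0.25/(log₁₀[0.00106 + 0.000207])² = 0.25/(-2.897)² = 0.02978.
Darcy-Weisbach: ΔP = f(L/D)(ρV²/2) = 0.02978·(164/0.347)·(0.751·3.74²/2) = 0.02978·472.6·5.252 = 73.93 Pa.
Q = V·A = 3.74·0.09457 = 0.3537 m³/s.
Pumping power P = QΔP = 0.3537·73.93 = 26.15 W = 26.1 W.

P ≈ 26.1 W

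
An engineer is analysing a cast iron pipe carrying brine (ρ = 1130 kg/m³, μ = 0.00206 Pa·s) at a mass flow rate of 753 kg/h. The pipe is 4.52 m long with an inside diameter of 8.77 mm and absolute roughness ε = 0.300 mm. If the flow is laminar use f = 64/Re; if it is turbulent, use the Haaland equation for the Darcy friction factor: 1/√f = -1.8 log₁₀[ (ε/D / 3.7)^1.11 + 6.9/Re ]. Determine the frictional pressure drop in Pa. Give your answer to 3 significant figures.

ΔP ≈ 171000 Pa

ṁ = 753 kg/h = 753/3600 = 0.2092 kg/s.
A = πD²/4 = π(0.00877)²/4 = 6.041e-05 m²; mean velocity V = ṁ/(ρA) = 0.2092/(1130 · 6.041e-05) = 3.064 m/s.
Reynolds number Re = ρVD/μ = 1130 · 3.064 · 0.00877 / 0.00206 = 1.474e+04.
Re > 4000 → turbulent. Relative roughness ε/D = 0.0003/0.00877 = 0.0342. Haaland: 1/√f = -1.8 log₁₀[(0.0342/3.7)^1.11 + 6.9/1.474e+04] = -1.8 log₁₀[0.00552 + 0.000468] = 4, so f = 0.06248.
Darcy-Weisbach: ΔP = f(L/D)(ρV²/2) = 0.06248·(4.52/0.00877)·(1130·3.064²/2) = 0.06248·515.4·5305 = 1.708e+05 Pa.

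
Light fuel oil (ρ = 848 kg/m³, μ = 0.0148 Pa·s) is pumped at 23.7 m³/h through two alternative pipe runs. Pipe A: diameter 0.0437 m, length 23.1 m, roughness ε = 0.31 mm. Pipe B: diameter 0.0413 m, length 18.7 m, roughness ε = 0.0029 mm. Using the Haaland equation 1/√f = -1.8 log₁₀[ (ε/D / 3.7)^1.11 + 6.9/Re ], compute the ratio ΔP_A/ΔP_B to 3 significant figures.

ΔP_A/ΔP_B ≈ 1.24

Pipe A: V = Q/A = 0.006583/0.0015 = 4.389 m/s; Re = 1.099e+04; ε/D = 0.00709; Haaland → f = 0.03942; ΔP_A = f(L/D)(ρV²/2) = 1.702e+05 Pa.
Pipe B: V = Q/A = 0.006583/0.00134 = 4.914 m/s; Re = 1.163e+04; ε/D = 7.02e-05; Haaland → f = 0.02972; ΔP_B = f(L/D)(ρV²/2) = 1.378e+05 Pa.
ΔP_A/ΔP_B = 1.702e+05/1.378e+05 = 1.24.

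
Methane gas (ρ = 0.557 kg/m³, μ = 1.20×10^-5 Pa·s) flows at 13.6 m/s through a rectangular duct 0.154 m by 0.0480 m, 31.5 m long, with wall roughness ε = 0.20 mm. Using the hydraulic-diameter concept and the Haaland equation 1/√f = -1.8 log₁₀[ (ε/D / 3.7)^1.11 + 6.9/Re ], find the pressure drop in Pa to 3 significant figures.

Hydraulic diameter D_h = 4A/P = 4·(0.154·0.048)/(2·(0.154+0.048)) = 0.02957/0.404 = 0.07319 m.
Re = ρVD_h/μ = 0.557·13.6·0.07319/1.2e-05 = 4.62e+04.
ε/D_h = 0.0002/0.07319 = 0.00273; Haaland gives 1/√f = -1.8 log₁₀[0.000334+0.000149] = 5.968, so f = 0.02808.
ΔP = f(L/D_h)(ρV²/2) = 0.02808·31.5/0.07319·51.51 = 622.4 Pa.

ΔP ≈ 622 Pa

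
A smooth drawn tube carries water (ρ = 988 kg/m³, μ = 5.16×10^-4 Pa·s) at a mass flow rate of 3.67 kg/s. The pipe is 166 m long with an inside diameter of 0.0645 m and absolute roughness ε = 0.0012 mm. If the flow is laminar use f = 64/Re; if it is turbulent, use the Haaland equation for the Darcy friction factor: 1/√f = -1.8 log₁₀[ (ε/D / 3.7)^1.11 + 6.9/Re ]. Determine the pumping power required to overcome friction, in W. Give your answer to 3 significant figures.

A = πD²/4 = π(0.0645)²/4 = 0.003267 m²; mean velocity V = ṁ/(ρA) = 3.67/(988 · 0.003267) = 1.137 m/s.
Reynolds number Re = ρVD/μ = 988 · 1.137 · 0.0645 / 0.000516 = 1.404e+05.
Re > 4000 → turbulent. Relative roughness ε/D = 1.2e-06/0.0645 = 1.86e-05. Haaland: 1/√f = -1.8 log₁₀[(1.86e-05/3.7)^1.11 + 6.9/1.404e+05] = -1.8 log₁₀[1.31e-06 + 4.91e-05] = 7.735, so f = 0.01672.
Darcy-Weisbach: ΔP = f(L/D)(ρV²/2) = 0.01672·(166/0.0645)·(988·1.137²/2) = 0.01672·2574·638.4 = 2.747e+04 Pa.
Q = ṁ/ρ = 3.67/988 = 0.003715 m³/s.
Pumping power P = QΔP = 0.003715·2.747e+04 = 102.0 W = 102 W.

P ≈ 102 W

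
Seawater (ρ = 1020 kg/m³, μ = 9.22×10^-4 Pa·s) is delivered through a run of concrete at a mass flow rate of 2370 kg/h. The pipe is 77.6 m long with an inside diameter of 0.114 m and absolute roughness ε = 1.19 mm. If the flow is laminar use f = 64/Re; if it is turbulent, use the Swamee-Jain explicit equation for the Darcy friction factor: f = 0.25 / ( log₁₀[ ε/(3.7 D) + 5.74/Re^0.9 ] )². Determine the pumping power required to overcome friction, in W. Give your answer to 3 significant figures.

ṁ = 2370 kg/h = 2370/3600 = 0.6583 kg/s.
A = πD²/4 = π(0.114)²/4 = 0.01021 m²; mean velocity V = ṁ/(ρA) = 0.6583/(1020 · 0.01021) = 0.06323 m/s.
Reynolds number Re = ρVD/μ = 1020 · 0.06323 · 0.114 / 0.000922 = 7975.
Re > 4000 → turbulent. Relative roughness ε/D = 0.00119/0.114 = 0.0104. Swamee-Jain: f = 0.25/(log₁₀[0.0104/3.7 + 5.74/7975^0.9])² = 0.25/(log₁₀[0.00282 + 0.00177])² = 0.25/(-2.338)² = 0.04572.
Darcy-Weisbach: ΔP = f(L/D)(ρV²/2) = 0.04572·(77.6/0.114)·(1020·0.06323²/2) = 0.04572·680.7·2.039 = 63.47 Pa.
Q = ṁ/ρ = 0.6583/1020 = 0.0006454 m³/s.
Pumping power P = QΔP = 0.0006454·63.47 = 0.04096 W = 0.0410 W.

P ≈ 0.0410 W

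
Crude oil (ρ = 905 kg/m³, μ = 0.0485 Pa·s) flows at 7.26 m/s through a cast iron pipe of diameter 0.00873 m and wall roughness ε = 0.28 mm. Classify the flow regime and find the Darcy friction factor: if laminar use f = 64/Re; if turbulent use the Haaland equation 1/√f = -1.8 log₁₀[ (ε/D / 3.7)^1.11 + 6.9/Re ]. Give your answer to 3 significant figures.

Re = ρVD/μ = 905·7.26·0.00873/0.0485 = 1183.
Re < 2300 → laminar, so f = 64/Re = 0.05412 (roughness is irrelevant in laminar flow).

f ≈ 0.0541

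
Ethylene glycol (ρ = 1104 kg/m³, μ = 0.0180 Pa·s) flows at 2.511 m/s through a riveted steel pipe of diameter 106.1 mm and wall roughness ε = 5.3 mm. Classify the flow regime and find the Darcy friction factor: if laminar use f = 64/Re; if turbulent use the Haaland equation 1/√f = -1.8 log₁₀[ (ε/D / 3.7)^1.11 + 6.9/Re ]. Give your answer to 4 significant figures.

f ≈ 0.07316

Re = ρVD/μ = 1104·2.511·0.1061/0.018 = 1.634e+04.
Re > 4000 → turbulent. ε/D = 0.0053/0.1061 = 0.05; Haaland: 1/√f = -1.8 log₁₀[0.00841 + 0.000422] = 3.697, so f = 0.07316.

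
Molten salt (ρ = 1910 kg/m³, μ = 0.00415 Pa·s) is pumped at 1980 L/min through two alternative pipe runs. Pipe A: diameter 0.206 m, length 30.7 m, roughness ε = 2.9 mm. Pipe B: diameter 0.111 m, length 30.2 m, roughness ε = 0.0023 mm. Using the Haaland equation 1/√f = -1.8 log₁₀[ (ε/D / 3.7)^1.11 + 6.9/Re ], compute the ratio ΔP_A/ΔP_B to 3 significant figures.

ΔP_A/ΔP_B ≈ 0.125

Pipe A: V = Q/A = 0.033/0.03333 = 0.9901 m/s; Re = 9.387e+04; ε/D = 0.0141; Haaland → f = 0.04327; ΔP_A = f(L/D)(ρV²/2) = 6038 Pa.
Pipe B: V = Q/A = 0.033/0.009677 = 3.41 m/s; Re = 1.742e+05; ε/D = 2.07e-05; Haaland → f = 0.01604; ΔP_B = f(L/D)(ρV²/2) = 4.847e+04 Pa.
ΔP_A/ΔP_B = 6038/4.847e+04 = 0.125.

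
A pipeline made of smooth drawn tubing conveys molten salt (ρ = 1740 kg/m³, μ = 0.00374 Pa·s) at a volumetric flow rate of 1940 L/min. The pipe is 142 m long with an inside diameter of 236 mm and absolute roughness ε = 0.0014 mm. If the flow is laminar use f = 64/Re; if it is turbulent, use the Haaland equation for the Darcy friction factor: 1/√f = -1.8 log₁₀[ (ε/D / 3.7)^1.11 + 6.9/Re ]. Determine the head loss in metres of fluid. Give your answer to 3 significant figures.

Q = 1940 L/min = 1940/60000 = 0.03233 m³/s.
Cross-sectional area A = πD²/4 = π(0.236)²/4 = 0.04374 m²; mean velocity V = Q/A = 0.03233/0.04374 = 0.7392 m/s.
Reynolds number Re = ρVD/μ = 1740 · 0.7392 · 0.236 / 0.00374 = 8.116e+04.
Re > 4000 → turbulent. Relative roughness ε/D = 1.4e-06/0.236 = 5.93e-06. Haaland: 1/√f = -1.8 log₁₀[(5.93e-06/3.7)^1.11 + 6.9/8.116e+04] = -1.8 log₁₀[3.69e-07 + 8.5e-05] = 7.323, so f = 0.01865.
Darcy-Weisbach: ΔP = f(L/D)(ρV²/2) = 0.01865·(142/0.236)·(1740·0.7392²/2) = 0.01865·601.7·475.3 = 5333 Pa.
Head loss h_f = ΔP/(ρg) = 5333/(1740·9.81) = 0.312 m.

h_f ≈ 0.312 m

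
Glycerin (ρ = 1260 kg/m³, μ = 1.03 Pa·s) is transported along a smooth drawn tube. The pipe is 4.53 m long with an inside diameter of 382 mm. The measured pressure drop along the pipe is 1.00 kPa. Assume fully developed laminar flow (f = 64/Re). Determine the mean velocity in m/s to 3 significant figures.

For laminar flow, f = 64/Re with Re = ρVD/μ, so Darcy-Weisbach reduces to ΔP = 32μLV/D². Solving for V: V = ΔP·D²/(32μL) = 1000·(0.382)²/(32·1.03·4.53) = 0.9773 m/s.
Check: Re = ρVD/μ = 1260·0.9773·0.382/1.03 = 456.7 < 2300, so the laminar assumption holds.

V ≈ 0.977 m/s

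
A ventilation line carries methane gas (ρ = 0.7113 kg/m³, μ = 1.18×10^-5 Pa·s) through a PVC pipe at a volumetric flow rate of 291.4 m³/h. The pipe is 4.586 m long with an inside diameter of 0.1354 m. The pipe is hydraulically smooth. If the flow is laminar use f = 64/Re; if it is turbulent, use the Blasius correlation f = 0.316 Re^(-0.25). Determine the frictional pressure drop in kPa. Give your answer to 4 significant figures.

Q = 291.4 m³/h = 291.4/3600 = 0.08094 m³/s.
Cross-sectional area A = πD²/4 = π(0.1354)²/4 = 0.0144 m²; mean velocity V = Q/A = 0.08094/0.0144 = 5.622 m/s.
Reynolds number Re = ρVD/μ = 0.7113 · 5.622 · 0.1354 / 1.18e-05 = 4.588e+04.
Re > 4000 → turbulent. Smooth-pipe (Blasius): f = 0.316 Re^(-0.25) = 0.316/(4.588e+04)^0.25 = 0.02159.
Darcy-Weisbach: ΔP = f(L/D)(ρV²/2) = 0.02159·(4.586/0.1354)·(0.7113·5.622²/2) = 0.02159·33.87·11.24 = 8.219 Pa.
ΔP = 8.219 Pa = 0.008219 kPa.

ΔP ≈ 0.008219 kPa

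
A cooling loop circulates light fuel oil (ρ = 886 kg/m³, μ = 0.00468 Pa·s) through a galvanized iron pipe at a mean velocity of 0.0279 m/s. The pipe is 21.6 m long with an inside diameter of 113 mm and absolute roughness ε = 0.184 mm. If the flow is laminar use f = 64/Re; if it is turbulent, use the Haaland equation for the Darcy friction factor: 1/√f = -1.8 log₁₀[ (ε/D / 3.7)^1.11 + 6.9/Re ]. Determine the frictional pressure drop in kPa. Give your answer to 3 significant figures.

ΔP ≈ 0.00707 kPa

Reynolds number Re = ρVD/μ = 886 · 0.0279 · 0.113 / 0.00468 = 596.9.
Re < 2300 → laminar flow, so f = 64/Re = 64/596.9 = 0.1072 (the turbulent correlation is not needed).
Darcy-Weisbach: ΔP = f(L/D)(ρV²/2) = 0.1072·(21.6/0.113)·(886·0.0279²/2) = 0.1072·191.2·0.3448 = 7.068 Pa.
ΔP = 7.068 Pa = 0.00707 kPa.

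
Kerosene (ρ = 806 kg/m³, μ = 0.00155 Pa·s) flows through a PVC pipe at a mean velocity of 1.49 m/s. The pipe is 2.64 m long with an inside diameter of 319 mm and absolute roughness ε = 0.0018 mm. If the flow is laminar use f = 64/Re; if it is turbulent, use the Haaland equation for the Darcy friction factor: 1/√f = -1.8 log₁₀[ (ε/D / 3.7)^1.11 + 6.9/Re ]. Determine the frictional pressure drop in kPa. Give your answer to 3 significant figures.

Reynolds number Re = ρVD/μ = 806 · 1.49 · 0.319 / 0.00155 = 2.472e+05.
Re > 4000 → turbulent. Relative roughness ε/D = 1.8e-06/0.319 = 5.64e-06. Haaland: 1/√f = -1.8 log₁₀[(5.64e-06/3.7)^1.11 + 6.9/2.472e+05] = -1.8 log₁₀[3.49e-07 + 2.79e-05] = 8.188, so f = 0.01492.
Darcy-Weisbach: ΔP = f(L/D)(ρV²/2) = 0.01492·(2.64/0.319)·(806·1.49²/2) = 0.01492·8.276·894.7 = 110.5 Pa.
ΔP = 110.5 Pa = 0.110 kPa.

ΔP ≈ 0.110 kPa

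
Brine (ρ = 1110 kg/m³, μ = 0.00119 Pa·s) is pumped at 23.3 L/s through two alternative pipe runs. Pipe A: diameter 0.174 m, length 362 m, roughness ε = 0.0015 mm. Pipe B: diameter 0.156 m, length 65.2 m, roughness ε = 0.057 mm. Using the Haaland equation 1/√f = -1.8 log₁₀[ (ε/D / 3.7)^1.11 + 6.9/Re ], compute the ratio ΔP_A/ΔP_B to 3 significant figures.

Pipe A: V = Q/A = 0.0233/0.02378 = 0.9799 m/s; Re = 1.59e+05; ε/D = 8.62e-06; Haaland → f = 0.01626; ΔP_A = f(L/D)(ρV²/2) = 1.802e+04 Pa.
Pipe B: V = Q/A = 0.0233/0.01911 = 1.219 m/s; Re = 1.774e+05; ε/D = 0.000365; Haaland → f = 0.01812; ΔP_B = f(L/D)(ρV²/2) = 6248 Pa.
ΔP_A/ΔP_B = 1.802e+04/6248 = 2.88.

ΔP_A/ΔP_B ≈ 2.88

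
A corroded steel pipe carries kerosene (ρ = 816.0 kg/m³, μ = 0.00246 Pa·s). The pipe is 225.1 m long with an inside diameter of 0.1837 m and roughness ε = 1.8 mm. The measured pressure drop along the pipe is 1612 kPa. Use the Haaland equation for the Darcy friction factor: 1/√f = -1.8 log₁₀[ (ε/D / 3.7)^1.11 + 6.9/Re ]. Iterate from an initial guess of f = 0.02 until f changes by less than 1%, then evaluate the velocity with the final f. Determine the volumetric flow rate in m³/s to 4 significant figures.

Q ≈ 0.2447 m³/s

Rearranging Darcy-Weisbach: V = √(2·ΔP·D/(f·L·ρ)). With ε/D = 0.0018/0.1837 = 0.0098, iterate starting from f = 0.02:
  f = 0.02 → V = √(2·1.612e+06·0.1837/(0.02·225.1·816)) = 12.7 m/s; Re = ρVD/μ = 7.737e+05; f → 0.03779
  f = 0.03779 → V = 9.237 m/s; Re = 5.628e+05; f → 0.03782
Converged (Δf/f < 1%). With the final f = 0.03782: V = √(2·1.612e+06·0.1837/(0.03782·225.1·816)) = 9.233 m/s.
Q = V·A = 9.233·(π/4·0.1837²) = 0.2447 m³/s = 0.2447 m³/s.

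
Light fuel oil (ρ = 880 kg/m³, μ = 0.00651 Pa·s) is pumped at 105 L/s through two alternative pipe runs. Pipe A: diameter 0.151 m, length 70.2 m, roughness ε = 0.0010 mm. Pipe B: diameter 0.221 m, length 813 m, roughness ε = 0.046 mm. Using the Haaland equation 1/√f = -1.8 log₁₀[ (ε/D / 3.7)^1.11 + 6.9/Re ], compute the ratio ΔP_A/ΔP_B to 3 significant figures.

Pipe A: V = Q/A = 0.105/0.01791 = 5.863 m/s; Re = 1.197e+05; ε/D = 6.62e-06; Haaland → f = 0.0172; ΔP_A = f(L/D)(ρV²/2) = 1.21e+05 Pa.
Pipe B: V = Q/A = 0.105/0.03836 = 2.737 m/s; Re = 8.177e+04; ε/D = 0.000208; Haaland → f = 0.01944; ΔP_B = f(L/D)(ρV²/2) = 2.357e+05 Pa.
ΔP_A/ΔP_B = 1.21e+05/2.357e+05 = 0.513.

ΔP_A/ΔP_B ≈ 0.513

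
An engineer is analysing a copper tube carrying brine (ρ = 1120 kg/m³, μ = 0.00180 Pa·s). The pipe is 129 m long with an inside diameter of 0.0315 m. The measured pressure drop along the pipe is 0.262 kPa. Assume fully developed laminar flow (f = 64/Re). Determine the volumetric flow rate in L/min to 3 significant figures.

For laminar flow, f = 64/Re with Re = ρVD/μ, so Darcy-Weisbach reduces to ΔP = 32μLV/D². Solving for V: V = ΔP·D²/(32μL) = 262·(0.0315)²/(32·0.0018·129) = 0.03499 m/s.
Check: Re = ρVD/μ = 1120·0.03499·0.0315/0.0018 = 685.8 < 2300, so the laminar assumption holds.
Q = V·A = 0.03499·(π/4·0.0315²) = 2.727e-05 m³/s = 1.64 L/min.

Q ≈ 1.64 L/min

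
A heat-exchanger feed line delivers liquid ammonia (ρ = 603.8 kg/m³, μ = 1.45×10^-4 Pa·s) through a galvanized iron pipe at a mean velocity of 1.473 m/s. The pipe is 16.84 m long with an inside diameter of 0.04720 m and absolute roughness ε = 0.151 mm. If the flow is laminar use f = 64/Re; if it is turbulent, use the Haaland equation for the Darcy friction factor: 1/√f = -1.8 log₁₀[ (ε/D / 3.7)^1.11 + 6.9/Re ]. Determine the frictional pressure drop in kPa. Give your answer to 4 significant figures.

Reynolds number Re = ρVD/μ = 603.8 · 1.473 · 0.0472 / 0.000145 = 2.895e+05.
Re > 4000 → turbulent. Relative roughness ε/D = 0.000151/0.0472 = 0.0032. Haaland: 1/√f = -1.8 log₁₀[(0.0032/3.7)^1.11 + 6.9/2.895e+05] = -1.8 log₁₀[0.000398 + 2.38e-05] = 6.075, so f = 0.0271.
Darcy-Weisbach: ΔP = f(L/D)(ρV²/2) = 0.0271·(16.84/0.0472)·(603.8·1.473²/2) = 0.0271·356.8·655 = 6333 Pa.
ΔP = 6333 Pa = 6.333 kPa.

ΔP ≈ 6.333 kPa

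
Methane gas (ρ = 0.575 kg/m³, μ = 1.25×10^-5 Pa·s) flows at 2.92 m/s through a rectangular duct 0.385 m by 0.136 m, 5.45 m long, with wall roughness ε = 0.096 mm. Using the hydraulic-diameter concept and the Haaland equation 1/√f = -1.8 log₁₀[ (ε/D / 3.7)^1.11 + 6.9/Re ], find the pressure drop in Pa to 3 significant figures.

Hydraulic diameter D_h = 4A/P = 4·(0.385·0.136)/(2·(0.385+0.136)) = 0.2094/1.042 = 0.201 m.
Re = ρVD_h/μ = 0.575·2.92·0.201/1.25e-05 = 2.7e+04.
ε/D_h = 9.6e-05/0.201 = 0.000478; Haaland gives 1/√f = -1.8 log₁₀[4.82e-05+0.000256] = 6.331, so f = 0.02495.
ΔP = f(L/D_h)(ρV²/2) = 0.02495·5.45/0.201·2.451 = 1.658 Pa.

ΔP ≈ 1.66 Pa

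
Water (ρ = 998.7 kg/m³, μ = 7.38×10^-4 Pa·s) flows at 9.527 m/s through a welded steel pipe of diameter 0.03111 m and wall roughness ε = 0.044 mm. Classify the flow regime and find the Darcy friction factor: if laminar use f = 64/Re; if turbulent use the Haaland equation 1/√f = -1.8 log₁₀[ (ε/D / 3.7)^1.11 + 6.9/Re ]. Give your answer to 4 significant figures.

Re = ρVD/μ = 998.7·9.527·0.03111/0.000738 = 4.011e+05.
Re > 4000 → turbulent. ε/D = 4.4e-05/0.03111 = 0.00141; Haaland: 1/√f = -1.8 log₁₀[0.000161 + 1.72e-05] = 6.749, so f = 0.02195.

f ≈ 0.02195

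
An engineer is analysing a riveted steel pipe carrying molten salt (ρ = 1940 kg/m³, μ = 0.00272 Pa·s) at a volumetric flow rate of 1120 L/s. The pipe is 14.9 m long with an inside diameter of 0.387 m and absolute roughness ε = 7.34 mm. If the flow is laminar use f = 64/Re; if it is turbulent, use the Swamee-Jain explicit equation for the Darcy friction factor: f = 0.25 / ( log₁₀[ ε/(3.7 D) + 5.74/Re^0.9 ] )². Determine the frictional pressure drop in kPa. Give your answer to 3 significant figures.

Q = 1120 L/s = 1120/1000 = 1.12 m³/s.
Cross-sectional area A = πD²/4 = π(0.387)²/4 = 0.1176 m²; mean velocity V = Q/A = 1.12/0.1176 = 9.522 m/s.
Reynolds number Re = ρVD/μ = 1940 · 9.522 · 0.387 / 0.00272 = 2.628e+06.
Re > 4000 → turbulent. Relative roughness ε/D = 0.00734/0.387 = 0.019. Swamee-Jain: f = 0.25/(log₁₀[0.019/3.7 + 5.74/2.628e+06^0.9])² = 0.25/(log₁₀[0.00513 + 9.58e-06])² = 0.25/(-2.289)² = 0.0477.
Darcy-Weisbach: ΔP = f(L/D)(ρV²/2) = 0.0477·(14.9/0.387)·(1940·9.522²/2) = 0.0477·38.5·8.794e+04 = 1.615e+05 Pa.
ΔP = 1.615e+05 Pa = 161 kPa.

ΔP ≈ 161 kPa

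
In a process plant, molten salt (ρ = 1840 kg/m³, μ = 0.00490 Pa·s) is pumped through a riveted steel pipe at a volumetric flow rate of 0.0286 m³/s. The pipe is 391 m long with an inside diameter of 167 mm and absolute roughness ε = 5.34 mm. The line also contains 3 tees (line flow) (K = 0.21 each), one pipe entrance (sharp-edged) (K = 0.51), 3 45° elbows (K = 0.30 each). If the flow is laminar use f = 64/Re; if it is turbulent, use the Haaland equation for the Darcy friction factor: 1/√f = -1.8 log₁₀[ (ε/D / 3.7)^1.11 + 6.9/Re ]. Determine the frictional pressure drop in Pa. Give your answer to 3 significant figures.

ΔP ≈ 221000 Pa

Cross-sectional area A = πD²/4 = π(0.167)²/4 = 0.0219 m²; mean velocity V = Q/A = 0.0286/0.0219 = 1.306 m/s.
Reynolds number Re = ρVD/μ = 1840 · 1.306 · 0.167 / 0.0049 = 8.188e+04.
Re > 4000 → turbulent. Relative roughness ε/D = 0.00534/0.167 = 0.032. Haaland: 1/√f = -1.8 log₁₀[(0.032/3.7)^1.11 + 6.9/8.188e+04] = -1.8 log₁₀[0.00512 + 8.43e-05] = 4.11, so f = 0.0592.
Total minor-loss coefficient ΣK = 3·0.21 + 1·0.51 + 3·0.3 = 2.04.
ΔP = [f·L/D + ΣK]·(ρV²/2) = [0.0592·391/0.167 + 2.04]·(1840·1.306²/2) = [138.6 + 2.04]·1568 = 2.206e+05 Pa.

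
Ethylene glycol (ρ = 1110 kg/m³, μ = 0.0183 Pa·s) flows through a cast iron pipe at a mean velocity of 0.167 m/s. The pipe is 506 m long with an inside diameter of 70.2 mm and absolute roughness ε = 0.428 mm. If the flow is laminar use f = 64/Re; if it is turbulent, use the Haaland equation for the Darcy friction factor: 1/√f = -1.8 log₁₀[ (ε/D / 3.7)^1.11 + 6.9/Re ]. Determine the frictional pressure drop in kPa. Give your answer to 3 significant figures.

Reynolds number Re = ρVD/μ = 1110 · 0.167 · 0.0702 / 0.0183 = 711.1.
Re < 2300 → laminar flow, so f = 64/Re = 64/711.1 = 0.09 (the turbulent correlation is not needed).
Darcy-Weisbach: ΔP = f(L/D)(ρV²/2) = 0.09·(506/0.0702)·(1110·0.167²/2) = 0.09·7208·15.48 = 1.004e+04 Pa.
ΔP = 1.004e+04 Pa = 10.0 kPa.

ΔP ≈ 10.0 kPa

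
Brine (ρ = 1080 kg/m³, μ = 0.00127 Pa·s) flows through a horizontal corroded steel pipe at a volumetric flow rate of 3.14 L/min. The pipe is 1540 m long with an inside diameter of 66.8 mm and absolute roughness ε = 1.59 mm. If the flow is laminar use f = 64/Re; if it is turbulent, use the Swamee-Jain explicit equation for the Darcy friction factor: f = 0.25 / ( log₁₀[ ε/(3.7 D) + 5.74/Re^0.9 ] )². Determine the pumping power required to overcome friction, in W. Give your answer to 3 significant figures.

P ≈ 0.0110 W

Q = 3.14 L/min = 3.14/60000 = 5.233e-05 m³/s.
Cross-sectional area A = πD²/4 = π(0.0668)²/4 = 0.003505 m²; mean velocity V = Q/A = 5.233e-05/0.003505 = 0.01493 m/s.
Reynolds number Re = ρVD/μ = 1080 · 0.01493 · 0.0668 / 0.00127 = 848.3.
Re < 2300 → laminar flow, so f = 64/Re = 64/848.3 = 0.07545 (the turbulent correlation is not needed).
Darcy-Weisbach: ΔP = f(L/D)(ρV²/2) = 0.07545·(1540/0.0668)·(1080·0.01493²/2) = 0.07545·2.305e+04·0.1204 = 209.4 Pa.
Pumping power P = QΔP = 5.233e-05·209.4 = 0.01096 W = 0.0110 W.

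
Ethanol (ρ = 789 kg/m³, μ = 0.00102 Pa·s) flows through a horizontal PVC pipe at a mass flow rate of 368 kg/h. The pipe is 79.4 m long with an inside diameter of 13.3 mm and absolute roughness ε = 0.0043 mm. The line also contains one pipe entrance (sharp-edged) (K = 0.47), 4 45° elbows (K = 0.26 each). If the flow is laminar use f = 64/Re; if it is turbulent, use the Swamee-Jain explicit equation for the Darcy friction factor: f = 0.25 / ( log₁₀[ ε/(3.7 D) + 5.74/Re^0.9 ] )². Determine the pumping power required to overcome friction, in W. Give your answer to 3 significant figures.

P ≈ 8.53 W

ṁ = 368 kg/h = 368/3600 = 0.1022 kg/s.
A = πD²/4 = π(0.0133)²/4 = 0.0001389 m²; mean velocity V = ṁ/(ρA) = 0.1022/(789 · 0.0001389) = 0.9326 m/s.
Reynolds number Re = ρVD/μ = 789 · 0.9326 · 0.0133 / 0.00102 = 9594.
Re > 4000 → turbulent. Relative roughness ε/D = 4.3e-06/0.0133 = 0.000323. Swamee-Jain: f = 0.25/(log₁₀[0.000323/3.7 + 5.74/9594^0.9])² = 0.25/(log₁₀[8.74e-05 + 0.0015])² = 0.25/(-2.8)² = 0.03188.
Total minor-loss coefficient ΣK = 1·0.47 + 4·0.26 = 1.51.
ΔP = [f·L/D + ΣK]·(ρV²/2) = [0.03188·79.4/0.0133 + 1.51]·(789·0.9326²/2) = [190.3 + 1.51]·343.1 = 6.582e+04 Pa.
Q = ṁ/ρ = 0.1022/789 = 0.0001296 m³/s.
Pumping power P = QΔP = 0.0001296·6.582e+04 = 8.527 W = 8.53 W.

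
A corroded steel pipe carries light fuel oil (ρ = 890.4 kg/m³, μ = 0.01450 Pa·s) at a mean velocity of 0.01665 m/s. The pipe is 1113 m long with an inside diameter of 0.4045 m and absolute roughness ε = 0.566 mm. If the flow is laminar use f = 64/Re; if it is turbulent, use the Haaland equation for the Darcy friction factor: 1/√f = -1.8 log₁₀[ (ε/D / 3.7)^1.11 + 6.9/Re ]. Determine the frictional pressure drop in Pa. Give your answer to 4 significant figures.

Reynolds number Re = ρVD/μ = 890.4 · 0.01665 · 0.4045 / 0.0145 = 413.6.
Re < 2300 → laminar flow, so f = 64/Re = 64/413.6 = 0.1547 (the turbulent correlation is not needed).
Darcy-Weisbach: ΔP = f(L/D)(ρV²/2) = 0.1547·(1113/0.4045)·(890.4·0.01665²/2) = 0.1547·2752·0.1234 = 52.55 Pa.

ΔP ≈ 52.55 Pa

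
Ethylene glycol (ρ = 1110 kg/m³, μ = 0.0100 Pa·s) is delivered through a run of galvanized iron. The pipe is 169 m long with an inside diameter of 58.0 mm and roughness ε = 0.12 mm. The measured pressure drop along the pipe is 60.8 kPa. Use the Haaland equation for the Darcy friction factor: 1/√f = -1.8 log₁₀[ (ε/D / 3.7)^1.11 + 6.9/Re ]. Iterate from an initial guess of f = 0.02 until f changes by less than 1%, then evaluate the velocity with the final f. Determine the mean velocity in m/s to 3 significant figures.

V ≈ 1.01 m/s

Rearranging Darcy-Weisbach: V = √(2·ΔP·D/(f·L·ρ)). With ε/D = 0.00012/0.058 = 0.00207, iterate starting from f = 0.02:
  f = 0.02 → V = √(2·6.08e+04·0.058/(0.02·169·1110)) = 1.371 m/s; Re = ρVD/μ = 8827; f → 0.03456
  f = 0.03456 → V = 1.043 m/s; Re = 6715; f → 0.03682
  f = 0.03682 → V = 1.01 m/s; Re = 6505; f → 0.03711
Converged (Δf/f < 1%). With the final f = 0.03711: V = √(2·6.08e+04·0.058/(0.03711·169·1110)) = 1.007 m/s.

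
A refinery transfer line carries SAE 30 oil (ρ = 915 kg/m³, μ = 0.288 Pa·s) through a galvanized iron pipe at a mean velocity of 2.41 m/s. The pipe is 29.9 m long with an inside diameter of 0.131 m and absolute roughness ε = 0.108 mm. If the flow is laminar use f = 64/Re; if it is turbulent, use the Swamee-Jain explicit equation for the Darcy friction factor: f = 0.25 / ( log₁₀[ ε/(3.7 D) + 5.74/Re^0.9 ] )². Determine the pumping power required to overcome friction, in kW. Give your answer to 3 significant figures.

P ≈ 1.26 kW

Reynolds number Re = ρVD/μ = 915 · 2.41 · 0.131 / 0.288 = 1003.
Re < 2300 → laminar flow, so f = 64/Re = 64/1003 = 0.06381 (the turbulent correlation is not needed).
Darcy-Weisbach: ΔP = f(L/D)(ρV²/2) = 0.06381·(29.9/0.131)·(915·2.41²/2) = 0.06381·228.2·2657 = 3.87e+04 Pa.
Q = V·A = 2.41·0.01348 = 0.03248 m³/s.
Pumping power P = QΔP = 0.03248·3.87e+04 = 1257 W = 1.26 kW.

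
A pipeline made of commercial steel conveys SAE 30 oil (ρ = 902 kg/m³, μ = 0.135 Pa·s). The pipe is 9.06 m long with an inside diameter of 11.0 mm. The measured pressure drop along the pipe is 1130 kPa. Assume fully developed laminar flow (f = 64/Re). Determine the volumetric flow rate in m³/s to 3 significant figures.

Q ≈ 3.32×10^-4 m³/s

For laminar flow, f = 64/Re with Re = ρVD/μ, so Darcy-Weisbach reduces to ΔP = 32μLV/D². Solving for V: V = ΔP·D²/(32μL) = 1.13e+06·(0.011)²/(32·0.135·9.06) = 3.493 m/s.
Check: Re = ρVD/μ = 902·3.493·0.011/0.135 = 256.8 < 2300, so the laminar assumption holds.
Q = V·A = 3.493·(π/4·0.011²) = 0.000332 m³/s = 3.32×10^-4 m³/s.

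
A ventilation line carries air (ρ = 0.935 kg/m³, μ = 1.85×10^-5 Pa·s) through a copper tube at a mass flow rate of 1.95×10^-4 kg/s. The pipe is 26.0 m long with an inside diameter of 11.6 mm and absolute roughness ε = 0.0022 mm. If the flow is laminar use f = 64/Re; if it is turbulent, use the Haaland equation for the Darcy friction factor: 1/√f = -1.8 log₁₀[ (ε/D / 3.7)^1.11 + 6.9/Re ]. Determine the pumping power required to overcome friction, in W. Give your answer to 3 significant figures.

P ≈ 0.0471 W

A = πD²/4 = π(0.0116)²/4 = 0.0001057 m²; mean velocity V = ṁ/(ρA) = 0.000195/(0.935 · 0.0001057) = 1.973 m/s.
Reynolds number Re = ρVD/μ = 0.935 · 1.973 · 0.0116 / 1.85e-05 = 1157.
Re < 2300 → laminar flow, so f = 64/Re = 64/1157 = 0.05532 (the turbulent correlation is not needed).
Darcy-Weisbach: ΔP = f(L/D)(ρV²/2) = 0.05532·(26/0.0116)·(0.935·1.973²/2) = 0.05532·2241·1.821 = 225.7 Pa.
Q = ṁ/ρ = 0.000195/0.935 = 0.0002086 m³/s.
Pumping power P = QΔP = 0.0002086·225.7 = 0.04708 W = 0.0471 W.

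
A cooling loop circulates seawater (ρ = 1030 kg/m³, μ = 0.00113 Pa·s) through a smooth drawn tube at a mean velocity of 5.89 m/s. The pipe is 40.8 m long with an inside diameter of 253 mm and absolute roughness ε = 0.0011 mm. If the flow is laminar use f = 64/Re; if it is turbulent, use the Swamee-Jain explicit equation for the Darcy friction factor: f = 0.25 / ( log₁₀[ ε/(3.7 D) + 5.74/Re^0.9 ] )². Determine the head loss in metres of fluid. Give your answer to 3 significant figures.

h_f ≈ 3.18 m

Reynolds number Re = ρVD/μ = 1030 · 5.89 · 0.253 / 0.00113 = 1.358e+06.
Re > 4000 → turbulent. Relative roughness ε/D = 1.1e-06/0.253 = 4.35e-06. Swamee-Jain: f = 0.25/(log₁₀[4.35e-06/3.7 + 5.74/1.358e+06^0.9])² = 0.25/(log₁₀[1.18e-06 + 1.73e-05])² = 0.25/(-4.732)² = 0.01116.
Darcy-Weisbach: ΔP = f(L/D)(ρV²/2) = 0.01116·(40.8/0.253)·(1030·5.89²/2) = 0.01116·161.3·1.787e+04 = 3.216e+04 Pa.
Head loss h_f = ΔP/(ρg) = 3.216e+04/(1030·9.81) = 3.18 m.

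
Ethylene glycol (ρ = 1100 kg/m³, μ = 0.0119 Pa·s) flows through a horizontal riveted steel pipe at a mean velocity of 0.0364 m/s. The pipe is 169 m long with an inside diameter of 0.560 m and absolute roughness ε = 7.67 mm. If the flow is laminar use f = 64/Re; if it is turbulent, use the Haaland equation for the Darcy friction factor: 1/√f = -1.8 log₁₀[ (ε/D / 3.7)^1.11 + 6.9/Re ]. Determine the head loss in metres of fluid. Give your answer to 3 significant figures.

h_f ≈ 6.92×10^-4 m

Reynolds number Re = ρVD/μ = 1100 · 0.0364 · 0.56 / 0.0119 = 1884.
Re < 2300 → laminar flow, so f = 64/Re = 64/1884 = 0.03397 (the turbulent correlation is not needed).
Darcy-Weisbach: ΔP = f(L/D)(ρV²/2) = 0.03397·(169/0.56)·(1100·0.0364²/2) = 0.03397·301.8·0.7287 = 7.47 Pa.
Head loss h_f = ΔP/(ρg) = 7.47/(1100·9.81) = 6.92×10^-4 m.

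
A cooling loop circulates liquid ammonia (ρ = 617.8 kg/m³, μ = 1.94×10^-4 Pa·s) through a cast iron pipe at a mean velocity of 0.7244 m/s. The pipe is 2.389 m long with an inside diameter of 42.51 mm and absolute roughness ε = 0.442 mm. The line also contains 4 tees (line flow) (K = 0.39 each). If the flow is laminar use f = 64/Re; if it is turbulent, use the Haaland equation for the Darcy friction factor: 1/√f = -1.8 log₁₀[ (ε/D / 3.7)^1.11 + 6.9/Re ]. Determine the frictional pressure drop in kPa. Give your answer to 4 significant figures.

ΔP ≈ 0.6085 kPa

Reynolds number Re = ρVD/μ = 617.8 · 0.7244 · 0.04251 / 0.000194 = 9.807e+04.
Re > 4000 → turbulent. Relative roughness ε/D = 0.000442/0.04251 = 0.0104. Haaland: 1/√f = -1.8 log₁₀[(0.0104/3.7)^1.11 + 6.9/9.807e+04] = -1.8 log₁₀[0.00147 + 7.04e-05] = 5.061, so f = 0.03904.
Total minor-loss coefficient ΣK = 4·0.39 = 1.56.
ΔP = [f·L/D + ΣK]·(ρV²/2) = [0.03904·2.389/0.04251 + 1.56]·(617.8·0.7244²/2) = [2.194 + 1.56]·162.1 = 608.5 Pa.
ΔP = 608.5 Pa = 0.6085 kPa.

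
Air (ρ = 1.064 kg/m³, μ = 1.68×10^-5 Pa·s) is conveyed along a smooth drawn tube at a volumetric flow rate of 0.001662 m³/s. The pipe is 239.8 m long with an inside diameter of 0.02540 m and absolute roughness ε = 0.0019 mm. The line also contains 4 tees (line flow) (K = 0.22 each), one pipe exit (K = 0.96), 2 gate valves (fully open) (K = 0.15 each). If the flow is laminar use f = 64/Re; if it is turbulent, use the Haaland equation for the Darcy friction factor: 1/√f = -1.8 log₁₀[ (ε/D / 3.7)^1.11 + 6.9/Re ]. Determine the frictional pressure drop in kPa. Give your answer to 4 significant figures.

Cross-sectional area A = πD²/4 = π(0.0254)²/4 = 0.0005067 m²; mean velocity V = Q/A = 0.001662/0.0005067 = 3.28 m/s.
Reynolds number Re = ρVD/μ = 1.064 · 3.28 · 0.0254 / 1.68e-05 = 5276.
Re > 4000 → turbulent. Relative roughness ε/D = 1.9e-06/0.0254 = 7.48e-05. Haaland: 1/√f = -1.8 log₁₀[(7.48e-05/3.7)^1.11 + 6.9/5276] = -1.8 log₁₀[6.16e-06 + 0.00131] = 5.187, so f = 0.03717.
Total minor-loss coefficient ΣK = 4·0.22 + 1·0.96 + 2·0.15 = 2.14.
ΔP = [f·L/D + ΣK]·(ρV²/2) = [0.03717·239.8/0.0254 + 2.14]·(1.064·3.28²/2) = [351 + 2.14]·5.723 = 2021 Pa.
ΔP = 2021 Pa = 2.021 kPa.

ΔP ≈ 2.021 kPa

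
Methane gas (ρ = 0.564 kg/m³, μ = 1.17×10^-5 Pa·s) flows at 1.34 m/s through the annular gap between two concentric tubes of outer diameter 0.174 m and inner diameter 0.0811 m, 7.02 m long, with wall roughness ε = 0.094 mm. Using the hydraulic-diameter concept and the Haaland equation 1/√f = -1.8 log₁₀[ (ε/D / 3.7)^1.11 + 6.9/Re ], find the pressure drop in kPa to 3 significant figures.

ΔP ≈ 0.00140 kPa

Hydraulic diameter D_h = 4A/P = D_o - D_i = 0.174 - 0.0811 = 0.0929 m.
Re = ρVD_h/μ = 0.564·1.34·0.0929/1.17e-05 = 6001.
ε/D_h = 9.4e-05/0.0929 = 0.00101; Haaland gives 1/√f = -1.8 log₁₀[0.000111+0.00115] = 5.219, so f = 0.03672.
ΔP = f(L/D_h)(ρV²/2) = 0.03672·7.02/0.0929·0.5064 = 1.405 Pa.
ΔP = 0.00140 kPa.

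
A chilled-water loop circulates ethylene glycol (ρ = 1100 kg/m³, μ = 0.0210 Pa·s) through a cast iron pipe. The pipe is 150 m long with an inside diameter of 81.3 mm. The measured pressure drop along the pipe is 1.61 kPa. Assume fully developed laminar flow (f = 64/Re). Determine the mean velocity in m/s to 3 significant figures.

V ≈ 0.106 m/s

For laminar flow, f = 64/Re with Re = ρVD/μ, so Darcy-Weisbach reduces to ΔP = 32μLV/D². Solving for V: V = ΔP·D²/(32μL) = 1610·(0.0813)²/(32·0.021·150) = 0.1056 m/s.
Check: Re = ρVD/μ = 1100·0.1056·0.0813/0.021 = 449.6 < 2300, so the laminar assumption holds.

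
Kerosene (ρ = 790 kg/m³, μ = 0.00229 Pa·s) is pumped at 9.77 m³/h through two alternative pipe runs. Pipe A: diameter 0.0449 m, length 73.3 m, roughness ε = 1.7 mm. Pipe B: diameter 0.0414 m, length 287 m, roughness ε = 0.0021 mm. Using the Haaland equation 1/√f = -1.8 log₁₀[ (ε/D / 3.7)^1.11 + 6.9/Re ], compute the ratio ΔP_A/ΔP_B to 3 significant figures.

Pipe A: V = Q/A = 0.002714/0.001583 = 1.714 m/s; Re = 2.655e+04; ε/D = 0.0379; Haaland → f = 0.06429; ΔP_A = f(L/D)(ρV²/2) = 1.218e+05 Pa.
Pipe B: V = Q/A = 0.002714/0.001346 = 2.016 m/s; Re = 2.879e+04; ε/D = 5.07e-05; Haaland → f = 0.02364; ΔP_B = f(L/D)(ρV²/2) = 2.631e+05 Pa.
ΔP_A/ΔP_B = 1.218e+05/2.631e+05 = 0.463.

ΔP_A/ΔP_B ≈ 0.463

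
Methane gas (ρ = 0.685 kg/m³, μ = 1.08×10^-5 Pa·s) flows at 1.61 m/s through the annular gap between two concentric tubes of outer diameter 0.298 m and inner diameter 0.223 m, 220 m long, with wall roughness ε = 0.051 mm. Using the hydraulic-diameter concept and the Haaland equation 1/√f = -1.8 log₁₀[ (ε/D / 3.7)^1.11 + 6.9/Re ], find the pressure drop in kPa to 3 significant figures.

Hydraulic diameter D_h = 4A/P = D_o - D_i = 0.298 - 0.223 = 0.075 m.
Re = ρVD_h/μ = 0.685·1.61·0.075/1.08e-05 = 7659.
ε/D_h = 5.1e-05/0.075 = 0.00068; Haaland gives 1/√f = -1.8 log₁₀[7.13e-05+0.000901] = 5.422, so f = 0.03402.
ΔP = f(L/D_h)(ρV²/2) = 0.03402·220/0.075·0.8878 = 88.58 Pa.
ΔP = 0.0886 kPa.

ΔP ≈ 0.0886 kPa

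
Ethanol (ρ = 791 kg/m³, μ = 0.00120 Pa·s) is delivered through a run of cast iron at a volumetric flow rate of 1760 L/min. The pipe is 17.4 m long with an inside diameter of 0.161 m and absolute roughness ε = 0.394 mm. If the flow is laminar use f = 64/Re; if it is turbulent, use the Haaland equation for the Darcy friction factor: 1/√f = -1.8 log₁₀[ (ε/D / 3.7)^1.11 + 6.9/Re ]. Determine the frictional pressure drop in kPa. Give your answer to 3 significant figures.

ΔP ≈ 2.28 kPa

Q = 1760 L/min = 1760/60000 = 0.02933 m³/s.
Cross-sectional area A = πD²/4 = π(0.161)²/4 = 0.02036 m²; mean velocity V = Q/A = 0.02933/0.02036 = 1.441 m/s.
Reynolds number Re = ρVD/μ = 791 · 1.441 · 0.161 / 0.0012 = 1.529e+05.
Re > 4000 → turbulent. Relative roughness ε/D = 0.000394/0.161 = 0.00245. Haaland: 1/√f = -1.8 log₁₀[(0.00245/3.7)^1.11 + 6.9/1.529e+05] = -1.8 log₁₀[0.000296 + 4.51e-05] = 6.242, so f = 0.02567.
Darcy-Weisbach: ΔP = f(L/D)(ρV²/2) = 0.02567·(17.4/0.161)·(791·1.441²/2) = 0.02567·108.1·821.1 = 2278 Pa.
ΔP = 2278 Pa = 2.28 kPa.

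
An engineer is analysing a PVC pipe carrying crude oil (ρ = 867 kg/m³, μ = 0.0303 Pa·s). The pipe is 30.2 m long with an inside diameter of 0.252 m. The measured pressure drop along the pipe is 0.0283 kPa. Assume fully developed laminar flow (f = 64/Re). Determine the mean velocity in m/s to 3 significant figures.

For laminar flow, f = 64/Re with Re = ρVD/μ, so Darcy-Weisbach reduces to ΔP = 32μLV/D². Solving for V: V = ΔP·D²/(32μL) = 28.3·(0.252)²/(32·0.0303·30.2) = 0.06137 m/s.
Check: Re = ρVD/μ = 867·0.06137·0.252/0.0303 = 442.6 < 2300, so the laminar assumption holds.

V ≈ 0.0614 m/s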